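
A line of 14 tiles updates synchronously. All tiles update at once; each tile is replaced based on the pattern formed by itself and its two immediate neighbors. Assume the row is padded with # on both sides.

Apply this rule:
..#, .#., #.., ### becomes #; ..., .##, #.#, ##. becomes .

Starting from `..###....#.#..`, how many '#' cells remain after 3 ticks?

7

##.#.#..##.###
#..#.###....##
.###..#.#..#.#
count of #: 7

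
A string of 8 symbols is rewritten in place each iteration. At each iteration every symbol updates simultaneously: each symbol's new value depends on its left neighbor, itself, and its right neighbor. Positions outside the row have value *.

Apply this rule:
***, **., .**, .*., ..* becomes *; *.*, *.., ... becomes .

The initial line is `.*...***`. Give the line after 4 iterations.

.*.*****

.*..****
.*.*****
.*.*****  (fixed point — unchanged through iteration 4)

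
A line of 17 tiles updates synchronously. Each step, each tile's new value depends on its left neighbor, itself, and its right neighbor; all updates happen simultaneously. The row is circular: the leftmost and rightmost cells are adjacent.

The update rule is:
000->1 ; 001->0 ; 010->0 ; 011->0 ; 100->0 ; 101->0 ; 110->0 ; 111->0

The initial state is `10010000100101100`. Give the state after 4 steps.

00000110000000000
11110000111111111
00000110000000000  (repeats step 1; period 2)
step 4: 11110000111111111

11110000111111111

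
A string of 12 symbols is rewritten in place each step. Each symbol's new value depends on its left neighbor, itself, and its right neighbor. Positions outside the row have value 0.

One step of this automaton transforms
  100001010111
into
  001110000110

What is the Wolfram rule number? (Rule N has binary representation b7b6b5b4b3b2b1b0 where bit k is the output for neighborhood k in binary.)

position 10: 111 → 1  (bit 7 = 1)
position 11: 110 → 0  (bit 6 = 0)
position 6: 101 → 0  (bit 5 = 0)
position 1: 100 → 0  (bit 4 = 0)
position 9: 011 → 1  (bit 3 = 1)
position 0: 010 → 0  (bit 2 = 0)
position 4: 001 → 1  (bit 1 = 1)
position 2: 000 → 1  (bit 0 = 1)
bits b7..b0 = 10001011 = 139

139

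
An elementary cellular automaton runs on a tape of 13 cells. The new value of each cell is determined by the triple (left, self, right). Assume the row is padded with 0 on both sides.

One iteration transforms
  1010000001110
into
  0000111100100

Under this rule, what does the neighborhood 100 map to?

At position 3 the neighborhood is 100; the next row has 0 there.

0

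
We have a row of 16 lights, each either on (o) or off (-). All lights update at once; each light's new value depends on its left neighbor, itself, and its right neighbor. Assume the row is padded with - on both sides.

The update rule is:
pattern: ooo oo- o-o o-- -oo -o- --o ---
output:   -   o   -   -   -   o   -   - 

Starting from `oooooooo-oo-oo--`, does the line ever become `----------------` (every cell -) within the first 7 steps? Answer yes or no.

-------o--o--o--
-------o--o--o--  (fixed point — unchanged through step 7)
step 7 is -------o--o--o--, still not uniform -

no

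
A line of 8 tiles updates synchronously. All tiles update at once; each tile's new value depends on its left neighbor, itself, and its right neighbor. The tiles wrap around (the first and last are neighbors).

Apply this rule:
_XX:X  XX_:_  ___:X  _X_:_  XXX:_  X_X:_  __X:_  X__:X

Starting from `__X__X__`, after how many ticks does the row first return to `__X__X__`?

tick 1: X__X__XX
tick 2: _X__X_X_
tick 3: __X____X
tick 4: X__XXX__
tick 5: _X_X__X_
tick 6: ____X__X
tick 7: XXX__X__
tick 8: X__X__X_
tick 9: _X__X___
tick 10: __X__XXX
tick 11: X__X_X__
tick 12: _X____X_
tick 13: __XXX__X
tick 14: X_X__X__
tick 15: ___X__X_
tick 16: XX__X__X
tick 17: __X__X_X
tick 18: X__X____
tick 19: _X__XXX_
tick 20: __X_X__X
tick 21: X____X__
tick 22: _XXX__X_
tick 23: _X__X__X
tick 24: __X__X__

24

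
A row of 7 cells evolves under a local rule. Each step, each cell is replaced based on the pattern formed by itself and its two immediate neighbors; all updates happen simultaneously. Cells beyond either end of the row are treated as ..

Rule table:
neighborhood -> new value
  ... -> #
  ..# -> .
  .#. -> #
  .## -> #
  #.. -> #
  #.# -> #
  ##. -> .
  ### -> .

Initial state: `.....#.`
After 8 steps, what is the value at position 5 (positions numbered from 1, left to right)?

step 1: ####.##
step 2: #...##.
step 3: ###.#.#
step 4: #..####
step 5: ##.#...
step 6: #.#####
step 7: ###....
step 8: #..####
position 5 holds #

#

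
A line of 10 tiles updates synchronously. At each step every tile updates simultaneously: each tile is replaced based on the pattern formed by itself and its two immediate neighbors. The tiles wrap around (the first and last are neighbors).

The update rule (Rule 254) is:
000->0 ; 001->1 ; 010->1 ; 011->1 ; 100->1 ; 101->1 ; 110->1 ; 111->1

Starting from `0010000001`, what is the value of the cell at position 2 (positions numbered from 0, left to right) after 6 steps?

1

step 1: 1111000011
step 2: 1111100111
step 3: 1111111111
step 4: 1111111111  (fixed point — unchanged through step 6)
position 2 holds 1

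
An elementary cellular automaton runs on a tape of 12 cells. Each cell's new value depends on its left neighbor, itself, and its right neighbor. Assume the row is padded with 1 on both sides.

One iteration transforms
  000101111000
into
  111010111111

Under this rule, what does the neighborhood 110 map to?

1

At position 8 the neighborhood is 110; the next row has 1 there.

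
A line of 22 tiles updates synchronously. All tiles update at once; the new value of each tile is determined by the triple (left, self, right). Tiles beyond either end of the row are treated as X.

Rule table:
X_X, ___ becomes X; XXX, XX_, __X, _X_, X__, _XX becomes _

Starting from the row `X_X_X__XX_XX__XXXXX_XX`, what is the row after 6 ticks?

_X_X_____X_________X__
X_X__XXX___XXXXXXX____
_X_______X_________XX_
X__XXXXX___XXXXXXX___X
_________X_________X__
_XXXXXXX___XXXXXXX____

_XXXXXXX___XXXXXXX____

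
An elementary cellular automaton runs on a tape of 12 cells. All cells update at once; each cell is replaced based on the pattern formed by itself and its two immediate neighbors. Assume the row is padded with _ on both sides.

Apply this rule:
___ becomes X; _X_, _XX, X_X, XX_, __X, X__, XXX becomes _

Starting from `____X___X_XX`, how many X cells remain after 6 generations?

5

XXX___X_____
____X___XXXX
XXX___X_____  (repeats generation 1; period 2)
generation 6: ____X___XXXX
count of X: 5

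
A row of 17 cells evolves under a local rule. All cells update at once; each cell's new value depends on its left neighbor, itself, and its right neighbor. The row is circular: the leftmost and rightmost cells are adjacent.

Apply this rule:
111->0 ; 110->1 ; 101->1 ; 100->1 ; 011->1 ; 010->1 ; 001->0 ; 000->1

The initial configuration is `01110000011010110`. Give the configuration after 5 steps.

01111100011110100

01011111011111111
11110001110000001
00011101011111101
11010111110000111
01111100011110100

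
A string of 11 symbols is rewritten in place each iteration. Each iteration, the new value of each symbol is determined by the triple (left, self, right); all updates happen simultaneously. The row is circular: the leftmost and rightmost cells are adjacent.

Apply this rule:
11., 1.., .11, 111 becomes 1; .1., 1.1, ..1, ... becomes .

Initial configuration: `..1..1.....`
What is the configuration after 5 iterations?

...1..1....
....1..1...
.....1..1..
......1..1.
.......1..1

.......1..1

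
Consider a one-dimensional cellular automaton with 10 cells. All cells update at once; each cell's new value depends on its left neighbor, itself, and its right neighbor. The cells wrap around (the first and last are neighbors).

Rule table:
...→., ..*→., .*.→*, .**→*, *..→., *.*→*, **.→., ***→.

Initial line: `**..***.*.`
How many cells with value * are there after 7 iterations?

*...*..***
....*..*..
....*..*..  (fixed point — unchanged through iteration 7)
count of *: 2

2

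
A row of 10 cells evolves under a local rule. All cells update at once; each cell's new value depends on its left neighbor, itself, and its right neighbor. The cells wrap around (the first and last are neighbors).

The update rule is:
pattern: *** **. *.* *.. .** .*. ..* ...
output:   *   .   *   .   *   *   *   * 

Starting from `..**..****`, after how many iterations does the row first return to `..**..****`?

10

.**..****.
**..****..
*..****..*
..****..**
.****..**.
****..**..
***..**..*
**..**..**
*..**..***
..**..****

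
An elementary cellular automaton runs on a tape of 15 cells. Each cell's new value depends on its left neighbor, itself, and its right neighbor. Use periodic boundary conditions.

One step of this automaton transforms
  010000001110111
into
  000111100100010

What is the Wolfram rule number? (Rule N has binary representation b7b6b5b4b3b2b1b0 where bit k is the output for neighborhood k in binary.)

position 9: 111 → 1  (bit 7 = 1)
position 10: 110 → 0  (bit 6 = 0)
position 0: 101 → 0  (bit 5 = 0)
position 2: 100 → 0  (bit 4 = 0)
position 8: 011 → 0  (bit 3 = 0)
position 1: 010 → 0  (bit 2 = 0)
position 7: 001 → 0  (bit 1 = 0)
position 3: 000 → 1  (bit 0 = 1)
bits b7..b0 = 10000001 = 129

129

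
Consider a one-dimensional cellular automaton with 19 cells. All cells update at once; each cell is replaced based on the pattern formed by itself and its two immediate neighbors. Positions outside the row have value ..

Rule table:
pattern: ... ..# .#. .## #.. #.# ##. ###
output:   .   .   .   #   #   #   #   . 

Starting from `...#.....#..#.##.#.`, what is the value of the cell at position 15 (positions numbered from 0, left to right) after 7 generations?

#

....#.....#..####.#
.....#.....#.#..##.
......#.....#.#.###
.......#.....#.##.#
........#.....####.
.........#....#..##
..........#....#.##
position 15 holds #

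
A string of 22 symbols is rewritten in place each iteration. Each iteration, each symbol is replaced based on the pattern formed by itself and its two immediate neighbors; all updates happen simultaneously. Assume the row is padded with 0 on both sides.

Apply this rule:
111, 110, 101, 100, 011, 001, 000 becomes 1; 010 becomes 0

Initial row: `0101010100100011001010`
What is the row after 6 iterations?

0101111111111111111111

1010101011011111110101
0101010111111111111010
1010101111111111111101
0101011111111111111110
1010111111111111111111
0101111111111111111111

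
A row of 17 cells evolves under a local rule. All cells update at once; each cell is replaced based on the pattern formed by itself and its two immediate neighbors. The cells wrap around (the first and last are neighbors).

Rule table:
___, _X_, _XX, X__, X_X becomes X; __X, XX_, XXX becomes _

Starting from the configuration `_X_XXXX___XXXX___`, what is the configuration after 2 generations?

_XXX___XX_X___XXX
XX__XX_X_XXXX_X__

XX__XX_X_XXXX_X__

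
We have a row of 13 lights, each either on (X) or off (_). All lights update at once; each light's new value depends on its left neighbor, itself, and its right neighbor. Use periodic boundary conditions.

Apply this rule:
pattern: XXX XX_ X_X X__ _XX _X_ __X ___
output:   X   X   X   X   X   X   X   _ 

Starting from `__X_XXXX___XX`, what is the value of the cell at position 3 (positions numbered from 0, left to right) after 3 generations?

XXXXXXXXX_XXX
XXXXXXXXXXXXX
XXXXXXXXXXXXX
position 3 holds X

X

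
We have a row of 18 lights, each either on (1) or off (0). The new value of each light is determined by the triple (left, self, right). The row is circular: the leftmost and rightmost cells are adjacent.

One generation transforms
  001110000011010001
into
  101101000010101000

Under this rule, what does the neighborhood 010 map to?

At position 13 the neighborhood is 010; the next row has 0 there.

0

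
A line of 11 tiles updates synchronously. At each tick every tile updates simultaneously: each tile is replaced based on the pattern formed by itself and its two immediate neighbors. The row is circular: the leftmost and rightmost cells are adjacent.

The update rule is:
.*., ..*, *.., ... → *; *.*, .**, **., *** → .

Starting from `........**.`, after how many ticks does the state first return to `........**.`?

tick 1: ********..*
tick 2: ........**.

2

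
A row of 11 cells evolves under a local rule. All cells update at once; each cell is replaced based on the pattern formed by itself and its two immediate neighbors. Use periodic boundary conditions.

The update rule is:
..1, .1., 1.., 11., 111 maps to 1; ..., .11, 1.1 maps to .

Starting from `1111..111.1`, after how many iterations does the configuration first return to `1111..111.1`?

22

iteration 1: 111111.11..
iteration 2: .11111..111
iteration 3: ..111111.11
iteration 4: 11.11111..1
iteration 5: 11..111111.
iteration 6: .111.11111.
iteration 7: 1.11..11111
iteration 8: 1..111.1111
iteration 9: 111.11..111
iteration 10: 111..111.11
iteration 11: 11111.11..1
iteration 12: 11111..111.
iteration 13: .111111.11.
iteration 14: 1.11111..11
iteration 15: 1..111111.1
iteration 16: 111.11111..
iteration 17: .11..111111
iteration 18: ..111.11111
iteration 19: 11.11..1111
iteration 20: 11..111.111
iteration 21: 1111.11..11
iteration 22: 1111..111.1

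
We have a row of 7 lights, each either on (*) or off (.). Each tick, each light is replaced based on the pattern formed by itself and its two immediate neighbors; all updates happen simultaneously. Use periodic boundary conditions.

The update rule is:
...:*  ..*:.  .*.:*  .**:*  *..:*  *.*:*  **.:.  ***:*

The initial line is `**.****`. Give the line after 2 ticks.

.******

tick 1: *.*****
tick 2: .******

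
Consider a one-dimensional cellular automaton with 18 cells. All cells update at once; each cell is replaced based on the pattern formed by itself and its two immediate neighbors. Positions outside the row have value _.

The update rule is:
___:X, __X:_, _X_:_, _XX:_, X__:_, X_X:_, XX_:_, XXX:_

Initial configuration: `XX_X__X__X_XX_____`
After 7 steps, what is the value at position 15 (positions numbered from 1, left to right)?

X

______________XXXX
XXXXXXXXXXXXX_____
______________XXXX  (repeats step 1; period 2)
step 7: ______________XXXX
position 15 holds X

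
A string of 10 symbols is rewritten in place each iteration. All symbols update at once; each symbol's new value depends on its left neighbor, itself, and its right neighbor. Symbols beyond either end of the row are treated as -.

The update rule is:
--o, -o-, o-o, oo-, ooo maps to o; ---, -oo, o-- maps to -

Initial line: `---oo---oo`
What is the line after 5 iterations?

-oo-oooo-o

--o-o--o-o
-oooo-oooo
o-oooo-ooo
oo-oooo-oo
-oo-oooo-o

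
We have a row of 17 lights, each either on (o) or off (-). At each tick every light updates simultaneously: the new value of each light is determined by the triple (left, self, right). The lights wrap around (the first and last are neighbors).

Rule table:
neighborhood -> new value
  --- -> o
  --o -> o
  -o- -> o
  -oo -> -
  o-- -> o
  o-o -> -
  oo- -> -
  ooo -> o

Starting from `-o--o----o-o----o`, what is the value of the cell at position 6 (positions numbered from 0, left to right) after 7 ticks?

-ooooooooo-oooooo
--ooooooo---oooo-
oo-ooooo-ooo-oo-o
o---ooo---o------
oooo-o-oooooooooo
ooo--o--ooooooooo
oo-ooooo-oooooooo
position 6 holds o

o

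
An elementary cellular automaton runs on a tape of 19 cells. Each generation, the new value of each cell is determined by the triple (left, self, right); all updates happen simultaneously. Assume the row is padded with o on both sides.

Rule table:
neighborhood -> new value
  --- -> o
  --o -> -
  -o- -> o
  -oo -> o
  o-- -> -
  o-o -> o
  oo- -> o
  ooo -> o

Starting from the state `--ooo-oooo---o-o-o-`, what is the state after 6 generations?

--ooooooooooooooooo

--oooooooo-o-oooooo
--ooooooooooooooooo
--ooooooooooooooooo  (fixed point — unchanged through generation 6)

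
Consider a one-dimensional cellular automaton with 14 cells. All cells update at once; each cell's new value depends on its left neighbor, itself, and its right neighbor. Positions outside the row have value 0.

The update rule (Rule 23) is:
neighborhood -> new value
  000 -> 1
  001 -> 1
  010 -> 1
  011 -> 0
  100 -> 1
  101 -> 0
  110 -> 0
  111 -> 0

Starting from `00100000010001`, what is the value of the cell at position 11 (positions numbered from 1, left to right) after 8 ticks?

0

11111111111111
00000000000000
11111111111111  (repeats tick 1; period 2)
tick 8: 00000000000000
position 11 holds 0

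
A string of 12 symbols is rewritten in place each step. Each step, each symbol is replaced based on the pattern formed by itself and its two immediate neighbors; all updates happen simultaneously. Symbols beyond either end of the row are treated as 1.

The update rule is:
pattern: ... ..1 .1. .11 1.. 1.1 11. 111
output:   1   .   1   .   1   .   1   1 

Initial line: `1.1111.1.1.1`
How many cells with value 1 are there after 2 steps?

7

1..111.1.1..
11..11.1.11.
count of 1: 7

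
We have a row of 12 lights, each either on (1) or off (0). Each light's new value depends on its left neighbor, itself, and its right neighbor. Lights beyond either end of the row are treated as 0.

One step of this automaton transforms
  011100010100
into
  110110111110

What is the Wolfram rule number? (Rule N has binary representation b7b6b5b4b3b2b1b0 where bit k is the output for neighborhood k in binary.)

position 2: 111 → 0  (bit 7 = 0)
position 3: 110 → 1  (bit 6 = 1)
position 8: 101 → 1  (bit 5 = 1)
position 4: 100 → 1  (bit 4 = 1)
position 1: 011 → 1  (bit 3 = 1)
position 7: 010 → 1  (bit 2 = 1)
position 0: 001 → 1  (bit 1 = 1)
position 5: 000 → 0  (bit 0 = 0)
bits b7..b0 = 01111110 = 126

126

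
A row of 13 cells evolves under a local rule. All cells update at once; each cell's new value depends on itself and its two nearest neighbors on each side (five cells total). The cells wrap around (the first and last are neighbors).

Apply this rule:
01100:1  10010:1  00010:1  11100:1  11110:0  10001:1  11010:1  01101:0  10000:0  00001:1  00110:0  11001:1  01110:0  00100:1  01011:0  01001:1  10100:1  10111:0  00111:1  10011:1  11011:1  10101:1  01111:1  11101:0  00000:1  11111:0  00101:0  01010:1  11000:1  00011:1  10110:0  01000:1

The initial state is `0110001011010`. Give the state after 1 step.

1011110000111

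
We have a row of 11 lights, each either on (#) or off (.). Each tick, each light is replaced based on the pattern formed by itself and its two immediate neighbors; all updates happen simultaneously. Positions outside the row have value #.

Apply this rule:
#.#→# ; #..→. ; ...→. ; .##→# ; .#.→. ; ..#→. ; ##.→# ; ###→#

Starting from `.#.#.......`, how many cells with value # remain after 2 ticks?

2

#.#........
##.........
count of #: 2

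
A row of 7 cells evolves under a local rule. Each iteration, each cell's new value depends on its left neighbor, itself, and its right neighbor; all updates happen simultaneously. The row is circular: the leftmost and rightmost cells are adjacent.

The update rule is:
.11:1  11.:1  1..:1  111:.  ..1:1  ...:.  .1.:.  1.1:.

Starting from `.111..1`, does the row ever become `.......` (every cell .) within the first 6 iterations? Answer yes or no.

.1.111.
1..1.11
111..1.
1.111..
..1.111
11..1.1
iteration 6 is 11..1.1, still not uniform .

no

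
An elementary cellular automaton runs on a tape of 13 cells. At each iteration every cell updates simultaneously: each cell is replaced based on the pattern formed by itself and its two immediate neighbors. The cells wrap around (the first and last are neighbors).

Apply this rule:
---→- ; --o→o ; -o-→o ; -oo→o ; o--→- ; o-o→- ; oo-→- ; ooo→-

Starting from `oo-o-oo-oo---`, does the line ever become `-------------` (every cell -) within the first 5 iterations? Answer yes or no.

no

o--o-o--o---o
--oo-o-oo--oo
-oo--o-o--oo-
oo--oo-o-oo--
o--oo--o-o--o
iteration 5 is o--oo--o-o--o, still not uniform -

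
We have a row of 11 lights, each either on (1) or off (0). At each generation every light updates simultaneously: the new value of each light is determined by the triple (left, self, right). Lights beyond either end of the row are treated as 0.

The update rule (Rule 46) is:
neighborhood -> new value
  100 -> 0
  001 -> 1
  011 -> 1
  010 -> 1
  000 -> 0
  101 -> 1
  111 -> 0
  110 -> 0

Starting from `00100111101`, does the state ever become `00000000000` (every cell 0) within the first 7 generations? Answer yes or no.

generation 1: 01101100011
generation 2: 11011000110
generation 3: 10110001100
generation 4: 11100011000
generation 5: 10000110000
generation 6: 10001100000
generation 7: 10011000000
generation 7 is 10011000000, still not uniform 0

no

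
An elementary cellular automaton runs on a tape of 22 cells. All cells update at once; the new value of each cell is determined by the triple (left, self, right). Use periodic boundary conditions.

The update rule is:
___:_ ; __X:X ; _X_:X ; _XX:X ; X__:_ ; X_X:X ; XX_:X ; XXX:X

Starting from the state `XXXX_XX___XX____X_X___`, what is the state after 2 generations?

XXXXXXX__XXX___XXXX__X
XXXXXXX_XXXX__XXXXX_XX

XXXXXXX_XXXX__XXXXX_XX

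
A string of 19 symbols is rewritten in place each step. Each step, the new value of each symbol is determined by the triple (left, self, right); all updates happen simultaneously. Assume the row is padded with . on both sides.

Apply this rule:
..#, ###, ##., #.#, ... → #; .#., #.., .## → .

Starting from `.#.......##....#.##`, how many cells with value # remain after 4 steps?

13

#..######.#.###.#.#
..#.######.#.###.#.
##.#.######.#.###..
.##.#.######.#.##.#
count of #: 13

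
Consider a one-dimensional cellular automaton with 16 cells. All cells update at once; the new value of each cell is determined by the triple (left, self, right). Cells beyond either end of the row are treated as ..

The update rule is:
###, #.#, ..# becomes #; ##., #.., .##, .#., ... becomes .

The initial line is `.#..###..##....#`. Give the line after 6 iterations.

#..#.....#......

iteration 1: #..#.#..#.....#.
iteration 2: ..#.#..#.....#..
iteration 3: .#.#..#.....#...
iteration 4: #.#..#.....#....
iteration 5: .#..#.....#.....
iteration 6: #..#.....#......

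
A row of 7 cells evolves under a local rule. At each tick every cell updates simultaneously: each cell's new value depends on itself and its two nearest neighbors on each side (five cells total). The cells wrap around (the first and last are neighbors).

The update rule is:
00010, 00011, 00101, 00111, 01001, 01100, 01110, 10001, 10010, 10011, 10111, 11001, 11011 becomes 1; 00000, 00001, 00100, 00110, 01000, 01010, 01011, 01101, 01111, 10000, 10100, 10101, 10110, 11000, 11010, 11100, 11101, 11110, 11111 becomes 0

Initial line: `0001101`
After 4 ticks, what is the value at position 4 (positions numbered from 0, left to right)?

0110000
1010000
1000001
1000010
position 4 holds 0

0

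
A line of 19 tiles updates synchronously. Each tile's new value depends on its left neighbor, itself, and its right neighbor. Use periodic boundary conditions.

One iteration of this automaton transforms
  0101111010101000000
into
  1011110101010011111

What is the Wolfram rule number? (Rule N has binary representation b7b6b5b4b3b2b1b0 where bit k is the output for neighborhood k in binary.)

171

position 4: 111 → 1  (bit 7 = 1)
position 6: 110 → 0  (bit 6 = 0)
position 2: 101 → 1  (bit 5 = 1)
position 13: 100 → 0  (bit 4 = 0)
position 3: 011 → 1  (bit 3 = 1)
position 1: 010 → 0  (bit 2 = 0)
position 0: 001 → 1  (bit 1 = 1)
position 14: 000 → 1  (bit 0 = 1)
bits b7..b0 = 10101011 = 171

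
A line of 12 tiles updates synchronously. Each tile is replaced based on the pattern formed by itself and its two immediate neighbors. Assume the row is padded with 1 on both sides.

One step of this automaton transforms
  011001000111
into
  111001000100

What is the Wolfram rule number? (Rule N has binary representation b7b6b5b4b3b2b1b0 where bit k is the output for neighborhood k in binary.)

position 10: 111 → 0  (bit 7 = 0)
position 2: 110 → 1  (bit 6 = 1)
position 0: 101 → 1  (bit 5 = 1)
position 3: 100 → 0  (bit 4 = 0)
position 1: 011 → 1  (bit 3 = 1)
position 5: 010 → 1  (bit 2 = 1)
position 4: 001 → 0  (bit 1 = 0)
position 7: 000 → 0  (bit 0 = 0)
bits b7..b0 = 01101100 = 108

108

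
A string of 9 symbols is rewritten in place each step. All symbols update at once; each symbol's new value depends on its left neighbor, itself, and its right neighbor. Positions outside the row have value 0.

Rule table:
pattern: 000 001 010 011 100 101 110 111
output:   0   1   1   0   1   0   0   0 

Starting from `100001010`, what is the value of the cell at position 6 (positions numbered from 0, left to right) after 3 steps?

0

110011011
001100000
010010000
position 6 holds 0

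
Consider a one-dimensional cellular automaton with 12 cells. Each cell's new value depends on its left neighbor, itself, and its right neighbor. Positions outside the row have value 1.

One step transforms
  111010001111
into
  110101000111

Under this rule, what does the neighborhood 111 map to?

At position 0 the neighborhood is 111; the next row has 1 there.

1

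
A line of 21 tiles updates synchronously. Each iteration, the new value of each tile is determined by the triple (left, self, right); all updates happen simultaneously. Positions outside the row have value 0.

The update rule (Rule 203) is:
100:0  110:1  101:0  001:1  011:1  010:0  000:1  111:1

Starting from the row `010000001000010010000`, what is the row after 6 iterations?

100111110011100100111
001111110111101001111
111111110111100011111
111111110111101111111
111111110111101111111  (fixed point — unchanged through iteration 6)

111111110111101111111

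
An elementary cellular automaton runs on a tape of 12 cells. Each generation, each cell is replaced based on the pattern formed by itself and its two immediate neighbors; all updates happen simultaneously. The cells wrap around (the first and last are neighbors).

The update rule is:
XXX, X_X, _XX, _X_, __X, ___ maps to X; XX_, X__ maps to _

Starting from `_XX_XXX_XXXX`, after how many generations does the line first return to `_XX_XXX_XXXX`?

XX_XXX_XXXX_
X_XXX_XXXX_X
_XXX_XXXX_XX
XXX_XXXX_XX_
XX_XXXX_XX_X
X_XXXX_XX_XX
_XXXX_XX_XXX
XXXX_XX_XXX_
XXX_XX_XXX_X
XX_XX_XXX_XX
X_XX_XXX_XXX
_XX_XXX_XXXX

12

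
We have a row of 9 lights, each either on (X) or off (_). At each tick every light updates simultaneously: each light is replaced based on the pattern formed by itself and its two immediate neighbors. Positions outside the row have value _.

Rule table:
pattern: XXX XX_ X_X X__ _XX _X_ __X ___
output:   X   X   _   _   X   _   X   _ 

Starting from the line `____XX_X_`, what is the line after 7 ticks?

XXXXXX___

tick 1: ___XXX___
tick 2: __XXXX___
tick 3: _XXXXX___
tick 4: XXXXXX___
tick 5: XXXXXX___  (fixed point — unchanged through tick 7)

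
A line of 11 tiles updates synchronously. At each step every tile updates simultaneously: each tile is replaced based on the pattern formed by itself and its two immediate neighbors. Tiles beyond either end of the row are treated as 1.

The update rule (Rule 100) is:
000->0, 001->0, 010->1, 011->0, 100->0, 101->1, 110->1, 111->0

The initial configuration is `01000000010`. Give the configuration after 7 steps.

11000000000

11000000011
01000000000
11000000000
01000000000  (repeats step 2; period 2)
step 7: 11000000000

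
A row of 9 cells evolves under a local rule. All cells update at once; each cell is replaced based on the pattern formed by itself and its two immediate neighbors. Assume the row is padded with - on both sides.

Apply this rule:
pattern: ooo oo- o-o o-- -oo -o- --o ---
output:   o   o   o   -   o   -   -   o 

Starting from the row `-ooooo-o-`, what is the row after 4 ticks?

tick 1: -oooooo--
tick 2: -oooooo-o
tick 3: -ooooooo-
tick 4: -ooooooo-

-ooooooo-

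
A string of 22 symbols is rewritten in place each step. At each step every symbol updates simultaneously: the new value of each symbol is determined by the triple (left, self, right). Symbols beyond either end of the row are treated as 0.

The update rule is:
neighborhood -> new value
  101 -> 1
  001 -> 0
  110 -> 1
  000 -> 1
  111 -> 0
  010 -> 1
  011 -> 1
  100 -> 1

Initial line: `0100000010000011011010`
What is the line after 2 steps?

0111111011111011111111
0100001110001110000001

0100001110001110000001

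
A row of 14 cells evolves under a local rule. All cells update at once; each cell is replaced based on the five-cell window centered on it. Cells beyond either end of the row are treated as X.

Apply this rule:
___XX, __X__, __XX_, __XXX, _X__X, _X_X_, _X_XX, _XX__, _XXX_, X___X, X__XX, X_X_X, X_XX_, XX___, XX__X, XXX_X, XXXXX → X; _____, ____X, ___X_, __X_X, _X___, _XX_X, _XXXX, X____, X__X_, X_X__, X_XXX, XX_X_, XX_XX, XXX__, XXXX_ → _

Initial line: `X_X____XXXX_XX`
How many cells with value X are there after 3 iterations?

X_____XX__X___
_X___XXXX_X_XX
___XXX__X_XX__
count of X: 6

6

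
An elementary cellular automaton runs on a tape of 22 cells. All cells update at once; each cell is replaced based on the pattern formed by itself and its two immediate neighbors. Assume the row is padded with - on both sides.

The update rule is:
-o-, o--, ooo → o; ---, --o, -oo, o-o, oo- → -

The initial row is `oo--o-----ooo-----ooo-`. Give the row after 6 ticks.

--o-oo-----o-o-----o-o
--o---o----o-oo----o-o
--oo--oo---o---o---o-o
----o---o--oo--oo--o-o
----oo--oo---o---o-o-o
------o---o--oo--o-o-o

------o---o--oo--o-o-o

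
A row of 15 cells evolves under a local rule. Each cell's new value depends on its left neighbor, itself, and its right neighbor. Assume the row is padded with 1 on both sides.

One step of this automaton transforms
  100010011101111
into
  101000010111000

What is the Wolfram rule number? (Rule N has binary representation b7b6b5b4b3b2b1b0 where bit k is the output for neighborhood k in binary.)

105

position 8: 111 → 0  (bit 7 = 0)
position 0: 110 → 1  (bit 6 = 1)
position 10: 101 → 1  (bit 5 = 1)
position 1: 100 → 0  (bit 4 = 0)
position 7: 011 → 1  (bit 3 = 1)
position 4: 010 → 0  (bit 2 = 0)
position 3: 001 → 0  (bit 1 = 0)
position 2: 000 → 1  (bit 0 = 1)
bits b7..b0 = 01101001 = 105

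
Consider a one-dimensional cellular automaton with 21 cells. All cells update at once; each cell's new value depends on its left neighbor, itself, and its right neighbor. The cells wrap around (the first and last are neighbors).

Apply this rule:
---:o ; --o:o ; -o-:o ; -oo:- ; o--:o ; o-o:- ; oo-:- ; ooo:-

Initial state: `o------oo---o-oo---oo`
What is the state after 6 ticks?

o------oo----ooo---oo

-oooooo--oooo---ooo--
o------oo----ooo---oo
-oooooo--oooo---ooo--  (repeats tick 1; period 2)
tick 6: o------oo----ooo---oo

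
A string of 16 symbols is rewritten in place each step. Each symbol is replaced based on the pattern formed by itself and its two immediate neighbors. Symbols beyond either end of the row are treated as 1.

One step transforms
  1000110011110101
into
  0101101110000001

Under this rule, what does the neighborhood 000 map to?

0

At position 2 the neighborhood is 000; the next row has 0 there.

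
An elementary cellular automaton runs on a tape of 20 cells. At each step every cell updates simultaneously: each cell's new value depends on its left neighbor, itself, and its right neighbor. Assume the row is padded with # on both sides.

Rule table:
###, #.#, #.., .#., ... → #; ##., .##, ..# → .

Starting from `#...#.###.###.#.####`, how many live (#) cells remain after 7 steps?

step 1: .##.##.#.#.#.###.###
step 2: #..#..#######.#.#.##
step 3: .#.##..#####.#####.#
step 4: ###..#..###.#.###.#.
step 5: ##.#.##..#.###.#.###
step 6: #.###..#.##.#.###.##
step 7: .#.#.#.##..###.#.#.#
count of #: 11

11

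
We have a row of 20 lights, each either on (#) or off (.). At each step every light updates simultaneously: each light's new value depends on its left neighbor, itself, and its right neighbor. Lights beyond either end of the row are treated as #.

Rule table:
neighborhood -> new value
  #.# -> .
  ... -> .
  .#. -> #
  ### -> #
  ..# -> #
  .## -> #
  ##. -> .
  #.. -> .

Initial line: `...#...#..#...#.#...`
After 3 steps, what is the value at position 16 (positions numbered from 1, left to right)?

#

..##..##.##..##.#..#
.##..##..#..##..#.##
.#..##..##.##..##.##
position 16 holds #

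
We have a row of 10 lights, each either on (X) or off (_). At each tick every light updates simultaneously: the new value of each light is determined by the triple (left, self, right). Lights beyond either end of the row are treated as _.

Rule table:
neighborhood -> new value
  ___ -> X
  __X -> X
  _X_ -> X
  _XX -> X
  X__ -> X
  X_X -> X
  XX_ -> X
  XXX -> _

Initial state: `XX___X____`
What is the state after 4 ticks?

tick 1: XXXXXXXXXX
tick 2: X________X
tick 3: XXXXXXXXXX  (repeats tick 1; period 2)
tick 4: X________X

X________X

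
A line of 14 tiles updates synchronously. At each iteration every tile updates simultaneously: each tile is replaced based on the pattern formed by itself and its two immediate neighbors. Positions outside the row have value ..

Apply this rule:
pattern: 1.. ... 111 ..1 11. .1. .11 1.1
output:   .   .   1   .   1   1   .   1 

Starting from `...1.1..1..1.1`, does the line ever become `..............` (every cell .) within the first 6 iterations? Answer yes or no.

no

...111..1..111
....11..1...11
.....1..1....1
.....1..1....1  (fixed point — unchanged through iteration 6)
iteration 6 is .....1..1....1, still not uniform .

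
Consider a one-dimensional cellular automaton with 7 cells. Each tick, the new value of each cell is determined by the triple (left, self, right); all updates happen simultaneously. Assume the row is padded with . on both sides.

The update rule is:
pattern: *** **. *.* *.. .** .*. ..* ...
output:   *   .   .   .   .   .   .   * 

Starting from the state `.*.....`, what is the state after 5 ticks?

...****
**..**.
.......
*******
.*****.

.*****.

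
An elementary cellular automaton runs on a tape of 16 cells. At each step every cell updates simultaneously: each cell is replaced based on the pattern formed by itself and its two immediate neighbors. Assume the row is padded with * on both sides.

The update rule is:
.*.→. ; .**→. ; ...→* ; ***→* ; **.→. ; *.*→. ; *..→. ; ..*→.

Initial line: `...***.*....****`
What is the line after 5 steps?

.*..*....**..***
......**......**
.****....****..*
..**..**..**....
.............**.

.............**.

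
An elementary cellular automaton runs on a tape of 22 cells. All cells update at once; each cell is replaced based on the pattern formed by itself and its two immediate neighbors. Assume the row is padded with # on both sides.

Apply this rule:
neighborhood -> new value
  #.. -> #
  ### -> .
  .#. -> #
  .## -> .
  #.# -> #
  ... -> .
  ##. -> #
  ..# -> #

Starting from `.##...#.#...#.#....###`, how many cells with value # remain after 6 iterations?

11

#.##.#####.#####..#...
##.##....##....#####.#
.##.##..#.##..#....##.
#.##.#####.#####..#.##
##.##....##....#####..
.##.##..#.##..#....###
count of #: 11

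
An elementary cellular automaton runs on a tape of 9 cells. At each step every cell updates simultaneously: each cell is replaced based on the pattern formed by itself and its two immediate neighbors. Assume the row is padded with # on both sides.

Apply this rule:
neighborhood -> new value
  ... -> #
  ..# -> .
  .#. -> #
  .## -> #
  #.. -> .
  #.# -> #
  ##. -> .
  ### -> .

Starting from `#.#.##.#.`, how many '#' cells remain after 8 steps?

.####.###
##...##..
...#.#...
.#.###.#.
####..###
......#..
.####.#..
##...##..
count of #: 4

4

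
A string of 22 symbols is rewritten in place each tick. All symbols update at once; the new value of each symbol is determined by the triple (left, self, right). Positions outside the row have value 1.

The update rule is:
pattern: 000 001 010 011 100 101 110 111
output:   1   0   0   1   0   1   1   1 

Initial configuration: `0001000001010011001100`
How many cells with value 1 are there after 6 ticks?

0100011100100011001100
1001011100001011001100
1000111101100111001100
1010111111100111001100
1101111111100111001100
1111111111100111001100
count of 1: 16

16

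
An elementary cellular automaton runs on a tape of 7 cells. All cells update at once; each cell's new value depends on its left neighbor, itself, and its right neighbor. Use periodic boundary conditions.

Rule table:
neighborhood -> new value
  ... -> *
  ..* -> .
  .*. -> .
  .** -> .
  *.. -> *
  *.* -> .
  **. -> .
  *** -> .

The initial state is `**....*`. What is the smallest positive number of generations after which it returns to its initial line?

7

generation 1: ..***..
generation 2: *....**
generation 3: .***...
generation 4: ....***
generation 5: ***....
generation 6: ...***.
generation 7: **....*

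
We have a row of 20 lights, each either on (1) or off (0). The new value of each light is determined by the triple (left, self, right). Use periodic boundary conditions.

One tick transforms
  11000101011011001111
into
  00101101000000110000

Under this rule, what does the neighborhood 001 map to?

At position 4 the neighborhood is 001; the next row has 1 there.

1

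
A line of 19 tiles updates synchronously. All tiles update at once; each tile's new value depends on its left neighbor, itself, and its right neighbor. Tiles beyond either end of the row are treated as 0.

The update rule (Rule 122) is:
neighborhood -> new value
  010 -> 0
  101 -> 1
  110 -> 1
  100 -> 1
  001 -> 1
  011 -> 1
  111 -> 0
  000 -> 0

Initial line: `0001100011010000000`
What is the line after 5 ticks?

0011110111101000000
0110011100110100000
1111110111111010000
1000011100001101000
0100110110011110100

0100110110011110100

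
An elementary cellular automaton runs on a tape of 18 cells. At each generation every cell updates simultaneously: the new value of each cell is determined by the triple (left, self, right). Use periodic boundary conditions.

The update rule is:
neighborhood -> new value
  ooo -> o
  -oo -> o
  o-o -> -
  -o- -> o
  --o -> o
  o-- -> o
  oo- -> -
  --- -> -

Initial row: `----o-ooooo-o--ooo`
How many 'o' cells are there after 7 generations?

14

generation 1: o--oo-oooo--ooooo-
generation 2: oooo--ooo-oooooo--
generation 3: ooo-oooo--ooooo-oo
generation 4: oo--ooo-oooooo--oo
generation 5: o-oooo--ooooo-oooo
generation 6: --ooo-oooooo--oooo
generation 7: oooo--ooooo-ooooo-
count of o: 14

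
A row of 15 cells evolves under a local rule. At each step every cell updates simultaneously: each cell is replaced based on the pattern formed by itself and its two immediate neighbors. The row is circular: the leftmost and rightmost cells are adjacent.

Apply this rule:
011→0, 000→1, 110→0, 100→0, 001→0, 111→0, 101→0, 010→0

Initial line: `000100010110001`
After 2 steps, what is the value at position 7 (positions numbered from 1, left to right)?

010001000000100
000100011110001
position 7 holds 0

0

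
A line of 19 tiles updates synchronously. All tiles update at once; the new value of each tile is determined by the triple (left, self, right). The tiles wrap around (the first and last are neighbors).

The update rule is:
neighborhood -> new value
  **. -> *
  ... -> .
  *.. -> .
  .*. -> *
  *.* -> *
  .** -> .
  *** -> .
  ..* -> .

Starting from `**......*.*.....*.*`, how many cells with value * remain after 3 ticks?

3

.*......***.....**.
.*........*......*.
.*........*......*.
count of *: 3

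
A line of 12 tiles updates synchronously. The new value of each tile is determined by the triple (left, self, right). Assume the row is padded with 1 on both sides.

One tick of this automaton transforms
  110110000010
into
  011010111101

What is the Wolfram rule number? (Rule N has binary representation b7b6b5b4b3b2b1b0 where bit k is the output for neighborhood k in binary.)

position 0: 111 → 0  (bit 7 = 0)
position 1: 110 → 1  (bit 6 = 1)
position 2: 101 → 1  (bit 5 = 1)
position 5: 100 → 0  (bit 4 = 0)
position 3: 011 → 0  (bit 3 = 0)
position 10: 010 → 0  (bit 2 = 0)
position 9: 001 → 1  (bit 1 = 1)
position 6: 000 → 1  (bit 0 = 1)
bits b7..b0 = 01100011 = 99

99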